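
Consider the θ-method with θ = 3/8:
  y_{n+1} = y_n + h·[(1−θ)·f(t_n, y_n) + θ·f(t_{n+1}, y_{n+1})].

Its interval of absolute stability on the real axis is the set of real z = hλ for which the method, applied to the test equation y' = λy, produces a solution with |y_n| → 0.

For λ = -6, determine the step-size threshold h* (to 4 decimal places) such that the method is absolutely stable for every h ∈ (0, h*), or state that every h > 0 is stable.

Test eqn y'=λy, z=hλ:
  y_{n+1} = y_n + z·[5/8·y_n + 3/8·y_{n+1}] ⇒ (1 − 3/8z)y_{n+1} = (1 + 5/8z)y_n
  ⇒ R(z) = (1 + 5/8z)/(1 − 3/8z).

Boundary: |R(x)|=1, x<0.
x=-1.76: |R|=0.0602
R=−1: 1+5/8x = −1+3/8x ⇒ -1/4x=2 ⇒ x=2/(-1/4)=-8.0000
Confirm numerically:
  x=-6.891: |R|=0.92264 <1
  x=-5.328: |R|=0.77718 <1
  x=-4.865: |R|=0.72250 <1
  x=-4.047: |R|=0.60747 <1
  x=-8.441: |R|=1.02647 >1
  x=-8.269: |R|=1.01640 >1
So |R|<1 on (-8.0000, 0).

(-8.0000,0); λ=-6 ⇒ h* = (8)/6 = 1.3333.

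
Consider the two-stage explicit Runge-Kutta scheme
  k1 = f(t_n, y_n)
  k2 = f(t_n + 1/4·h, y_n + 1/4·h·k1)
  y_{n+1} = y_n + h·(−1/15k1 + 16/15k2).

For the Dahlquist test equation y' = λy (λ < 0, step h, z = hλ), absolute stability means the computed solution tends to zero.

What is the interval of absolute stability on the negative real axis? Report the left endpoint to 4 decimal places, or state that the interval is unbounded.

(-3.7500, 0).

On y'=λy, z=hλ:
  k1=λy_n ⇒ h·k1=z·y_n;  k2=λ(1+1/4z)y_n ⇒ h·k2=z(1+1/4z)y_n
  y_{n+1}/y_n = 1 − 1/15z + 16/15z(1+1/4z) = 1 + z + 4/15z²
  ⇒ R(z) = 1 + z + 4/15z².

Need |R(x)|<1, x<0.
x=-0.41: |R|=0.6348
R=1: x+4/15x²=0 ⇒ x=−15/4=-3.7500; min R=1−1/(4·4/15)=0.0625>−1
Confirm numerically:
  x=-3.496: |R|=0.76320 <1
  x=-2.099: |R|=0.07588 <1
  x=-2.061: |R|=0.07173 <1
  x=-1.553: |R|=0.09015 <1
  x=-4.263: |R|=1.58318 >1
  x=-4.000: |R|=1.26667 >1
Interval (-3.7500, 0).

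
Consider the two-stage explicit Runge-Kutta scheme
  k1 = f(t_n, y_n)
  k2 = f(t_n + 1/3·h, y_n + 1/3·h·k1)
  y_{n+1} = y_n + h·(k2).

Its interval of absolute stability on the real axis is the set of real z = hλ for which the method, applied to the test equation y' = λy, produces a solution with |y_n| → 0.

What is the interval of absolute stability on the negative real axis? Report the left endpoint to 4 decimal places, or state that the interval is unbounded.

(-3.0000, 0).

Test eqn y'=λy, z=hλ:
  k1=λy_n ⇒ h·k1=z·y_n;  k2=λ(1+1/3z)y_n ⇒ h·k2=z(1+1/3z)y_n
  y_{n+1}/y_n = 1 + z(1+1/3z) = 1 + z + 1/3z²
  ⇒ R(z) = 1 + z + 1/3z².

Solve |R(x)|<1 on ℝ⁻.
x=-0.5: |R|=0.5833
R=1: x+1/3x²=0 ⇒ x=−3=-3.0000; min R=1−1/(4·1/3)=0.2500>−1
Confirm numerically:
  x=-2.670: |R|=0.70630 <1
  x=-2.230: |R|=0.42763 <1
  x=-1.834: |R|=0.28719 <1
  x=-3.422: |R|=1.48136 >1
  x=-3.138: |R|=1.14435 >1
Stable set (-3.0000, 0).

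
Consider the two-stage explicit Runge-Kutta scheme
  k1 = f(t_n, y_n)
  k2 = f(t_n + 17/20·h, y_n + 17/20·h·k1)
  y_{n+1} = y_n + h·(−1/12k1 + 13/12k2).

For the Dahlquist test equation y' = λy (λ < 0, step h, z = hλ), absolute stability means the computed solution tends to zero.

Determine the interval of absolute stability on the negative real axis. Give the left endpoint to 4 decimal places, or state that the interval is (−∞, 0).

Test eqn y'=λy, z=hλ:
  k1=λy_n ⇒ h·k1=z·y_n;  k2=λ(1+17/20z)y_n ⇒ h·k2=z(1+17/20z)y_n
  y_{n+1}/y_n = 1 − 1/12z + 13/12z(1+17/20z) = 1 + z + 221/240z²
  Hence R(z) = 1 + z + 221/240z².

Boundary: |R(x)|=1, x<0.
x=-0.84: |R|=0.8097
R=1: x+221/240x²=0 ⇒ x=−240/221=-1.0860; min R=1−1/(4·221/240)=0.7285>−1
Confirm numerically:
  x=-0.999: |R|=0.91999 <1
  x=-0.679: |R|=0.74554 <1
  x=-0.494: |R|=0.73072 <1
  x=-1.525: |R|=1.61651 >1
  x=-1.240: |R|=1.17587 >1
  x=-1.217: |R|=1.14684 >1
Interval (-1.0860, 0).

z∈(-1.0860,0).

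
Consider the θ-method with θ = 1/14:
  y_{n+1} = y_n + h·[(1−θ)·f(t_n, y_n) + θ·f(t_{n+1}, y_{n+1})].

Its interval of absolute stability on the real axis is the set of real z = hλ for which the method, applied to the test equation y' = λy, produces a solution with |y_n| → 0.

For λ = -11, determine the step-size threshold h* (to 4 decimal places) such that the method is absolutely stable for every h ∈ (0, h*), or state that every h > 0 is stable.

(-2.3333,0); λ=-11 ⇒ h* = (7/3)/11 = 0.2121.

With y'=λy (z=hλ):
  y_{n+1} = y_n + z·[13/14·y_n + 1/14·y_{n+1}] ⇒ (1 − 1/14z)y_{n+1} = (1 + 13/14z)y_n
  Hence R(z) = (1 + 13/14z)/(1 − 1/14z).

Find x<0 with |R(x)|<1.
x=-1.08: |R|=0.0027
R=−1: 1+13/14x = −1+1/14x ⇒ -6/7x=2 ⇒ x=2/(-6/7)=-2.3333
Confirm numerically:
  x=-2.292: |R|=0.96956 <1
  x=-2.212: |R|=0.91019 <1
  x=-1.444: |R|=0.30899 <1
  x=-1.113: |R|=0.03103 <1
  x=-2.927: |R|=1.42087 >1
  x=-2.555: |R|=1.16068 >1
Stable set (-2.3333, 0).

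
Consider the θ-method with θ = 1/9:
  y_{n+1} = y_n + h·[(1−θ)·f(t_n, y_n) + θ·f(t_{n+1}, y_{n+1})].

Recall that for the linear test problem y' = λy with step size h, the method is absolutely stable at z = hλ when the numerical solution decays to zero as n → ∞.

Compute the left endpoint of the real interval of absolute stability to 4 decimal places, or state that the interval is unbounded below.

z* = -2.5714.

Set f=λy, z=hλ:
  y_{n+1} = y_n + z·[8/9·y_n + 1/9·y_{n+1}] ⇒ (1 − 1/9z)y_{n+1} = (1 + 8/9z)y_n
  ⇒ R(z) = (1 + 8/9z)/(1 − 1/9z).

Boundary: |R(x)|=1, x<0.
x=-1.37: |R|=0.1890
R=−1: 1+8/9x = −1+1/9x ⇒ -7/9x=2 ⇒ x=2/(-7/9)=-2.5714
Confirm numerically:
  x=-2.097: |R|=0.70073 <1
  x=-2.007: |R|=0.64105 <1
  x=-1.375: |R|=0.19277 <1
  x=-1.182: |R|=0.04478 <1
  x=-3.116: |R|=1.31463 >1
  x=-3.027: |R|=1.26515 >1
  x=-2.919: |R|=1.20413 >1
Interval (-2.5714, 0).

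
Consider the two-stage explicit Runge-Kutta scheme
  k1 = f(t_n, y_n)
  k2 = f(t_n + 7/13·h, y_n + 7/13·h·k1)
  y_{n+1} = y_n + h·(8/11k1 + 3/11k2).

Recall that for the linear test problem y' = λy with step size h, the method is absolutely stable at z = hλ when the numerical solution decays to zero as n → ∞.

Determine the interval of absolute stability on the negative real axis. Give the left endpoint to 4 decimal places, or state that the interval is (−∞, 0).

z∈(-6.8095,0).

With y'=λy (z=hλ):
  k1=λy_n ⇒ h·k1=z·y_n;  k2=λ(1+7/13z)y_n ⇒ h·k2=z(1+7/13z)y_n
  y_{n+1}/y_n = 1 + 8/11z + 3/11z(1+7/13z) = 1 + z + 21/143z²
  so R(z) = 1 + z + 21/143z².

Boundary: |R(x)|=1, x<0.
x=-1.79: |R|=0.3195
R=1: x+21/143x²=0 ⇒ x=−143/21=-6.8095; min R=1−1/(4·21/143)=-0.7024>−1
Confirm numerically:
  x=-6.325: |R|=0.54995 <1
  x=-5.307: |R|=0.17099 <1
  x=-2.973: |R|=0.67500 <1
  x=-7.095: |R|=1.29744 >1
  x=-7.016: |R|=1.21274 >1
Stable set (-6.8095, 0).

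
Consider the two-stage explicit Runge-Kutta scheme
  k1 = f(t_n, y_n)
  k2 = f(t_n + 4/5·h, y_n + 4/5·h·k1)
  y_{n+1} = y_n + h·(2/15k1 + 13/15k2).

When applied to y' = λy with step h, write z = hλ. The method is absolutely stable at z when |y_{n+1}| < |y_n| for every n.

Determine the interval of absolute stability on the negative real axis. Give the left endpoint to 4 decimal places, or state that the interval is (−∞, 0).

z∈(-1.4423,0).

On y'=λy, z=hλ:
  k1=λy_n ⇒ h·k1=z·y_n;  k2=λ(1+4/5z)y_n ⇒ h·k2=z(1+4/5z)y_n
  y_{n+1}/y_n = 1 + 2/15z + 13/15z(1+4/5z) = 1 + z + 52/75z²
  R(z) = 1 + z + 52/75z².

Find x<0 with |R(x)|<1.
x=-0.55: |R|=0.6597
R=1: x+52/75x²=0 ⇒ x=−75/52=-1.4423; min R=1−1/(4·52/75)=0.6394>−1
Confirm numerically:
  x=-1.335: |R|=0.90068 <1
  x=-1.065: |R|=0.72140 <1
  x=-0.682: |R|=0.64049 <1
  x=-1.750: |R|=1.37333 >1
  x=-1.545: |R|=1.11000 >1
So |R|<1 on (-1.4423, 0).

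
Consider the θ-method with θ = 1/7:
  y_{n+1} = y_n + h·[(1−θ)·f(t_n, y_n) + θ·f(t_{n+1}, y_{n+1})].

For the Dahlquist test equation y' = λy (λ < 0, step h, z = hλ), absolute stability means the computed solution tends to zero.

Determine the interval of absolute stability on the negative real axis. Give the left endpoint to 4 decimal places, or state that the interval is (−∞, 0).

With y'=λy (z=hλ):
  y_{n+1} = y_n + z·[6/7·y_n + 1/7·y_{n+1}] ⇒ (1 − 1/7z)y_{n+1} = (1 + 6/7z)y_n
  ⇒ R(z) = (1 + 6/7z)/(1 − 1/7z).

Find x<0 with |R(x)|<1.
x=-0.86: |R|=0.2341
R=−1: 1+6/7x = −1+1/7x ⇒ -5/7x=2 ⇒ x=2/(-5/7)=-2.8000
Confirm numerically:
  x=-2.503: |R|=0.84373 <1
  x=-2.466: |R|=0.82358 <1
  x=-2.265: |R|=0.71128 <1
  x=-3.309: |R|=1.24687 >1
  x=-2.948: |R|=1.07439 >1
Interval (-2.8000, 0).

z∈(-2.8000,0).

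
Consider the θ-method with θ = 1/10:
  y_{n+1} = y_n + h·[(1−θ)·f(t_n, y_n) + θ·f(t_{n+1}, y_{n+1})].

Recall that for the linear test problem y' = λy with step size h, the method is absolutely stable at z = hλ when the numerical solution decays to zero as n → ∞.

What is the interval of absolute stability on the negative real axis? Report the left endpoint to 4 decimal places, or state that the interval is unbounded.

Test eqn y'=λy, z=hλ:
  y_{n+1} = y_n + z·[9/10·y_n + 1/10·y_{n+1}] ⇒ (1 − 1/10z)y_{n+1} = (1 + 9/10z)y_n
  ⇒ R(z) = (1 + 9/10z)/(1 − 1/10z).

Solve |R(x)|<1 on ℝ⁻.
x=-1.69: |R|=0.4457
R=−1: 1+9/10x = −1+1/10x ⇒ -4/5x=2 ⇒ x=2/(-4/5)=-2.5000
Confirm numerically:
  x=-2.222: |R|=0.81803 <1
  x=-2.166: |R|=0.78037 <1
  x=-1.384: |R|=0.21574 <1
  x=-2.954: |R|=1.28038 >1
  x=-2.939: |R|=1.27143 >1
Interval (-2.5000, 0).

z∈(-2.5000,0).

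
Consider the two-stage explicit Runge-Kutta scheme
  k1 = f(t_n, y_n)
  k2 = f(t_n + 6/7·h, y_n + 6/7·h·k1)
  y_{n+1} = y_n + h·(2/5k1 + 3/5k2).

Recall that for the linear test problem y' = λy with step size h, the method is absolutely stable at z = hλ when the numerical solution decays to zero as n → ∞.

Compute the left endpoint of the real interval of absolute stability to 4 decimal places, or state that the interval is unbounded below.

z* = -1.9444.

Test eqn y'=λy, z=hλ:
  k1=λy_n ⇒ h·k1=z·y_n;  k2=λ(1+6/7z)y_n ⇒ h·k2=z(1+6/7z)y_n
  y_{n+1}/y_n = 1 + 2/5z + 3/5z(1+6/7z) = 1 + z + 18/35z²
  so R(z) = 1 + z + 18/35z².

Solve |R(x)|<1 on ℝ⁻.
x=-1.48: |R|=0.6465
R=1: x+18/35x²=0 ⇒ x=−35/18=-1.9444; min R=1−1/(4·18/35)=0.5139>−1
Confirm numerically:
  x=-1.324: |R|=0.57753 <1
  x=-1.299: |R|=0.56881 <1
  x=-0.951: |R|=0.51412 <1
  x=-2.534: |R|=1.76831 >1
  x=-2.252: |R|=1.35620 >1
  x=-2.071: |R|=1.13479 >1
So |R|<1 on (-1.9444, 0).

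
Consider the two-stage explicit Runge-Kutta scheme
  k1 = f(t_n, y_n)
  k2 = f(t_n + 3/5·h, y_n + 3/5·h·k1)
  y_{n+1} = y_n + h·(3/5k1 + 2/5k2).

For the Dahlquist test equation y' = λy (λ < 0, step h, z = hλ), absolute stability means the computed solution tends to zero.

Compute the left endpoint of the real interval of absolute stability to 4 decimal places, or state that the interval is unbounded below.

Test eqn y'=λy, z=hλ:
  k1=λy_n ⇒ h·k1=z·y_n;  k2=λ(1+3/5z)y_n ⇒ h·k2=z(1+3/5z)y_n
  y_{n+1}/y_n = 1 + 3/5z + 2/5z(1+3/5z) = 1 + z + 6/25z²
  R(z) = 1 + z + 6/25z².

Boundary: |R(x)|=1, x<0.
x=-0.86: |R|=0.3175
R=1: x+6/25x²=0 ⇒ x=−25/6=-4.1667; min R=1−1/(4·6/25)=-0.0417>−1
Confirm numerically:
  x=-3.740: |R|=0.61702 <1
  x=-3.630: |R|=0.53246 <1
  x=-2.910: |R|=0.12234 <1
  x=-2.266: |R|=0.03366 <1
  x=-4.351: |R|=1.19249 >1
  x=-4.288: |R|=1.12487 >1
Stable set (-4.1667, 0).

z* = -4.1667.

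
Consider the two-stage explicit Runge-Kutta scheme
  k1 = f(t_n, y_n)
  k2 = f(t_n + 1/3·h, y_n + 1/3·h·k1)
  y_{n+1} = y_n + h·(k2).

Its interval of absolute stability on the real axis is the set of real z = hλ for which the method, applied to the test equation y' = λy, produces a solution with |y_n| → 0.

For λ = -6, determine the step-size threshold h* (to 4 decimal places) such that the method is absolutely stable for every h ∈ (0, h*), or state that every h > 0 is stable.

With y'=λy (z=hλ):
  k1=λy_n ⇒ h·k1=z·y_n;  k2=λ(1+1/3z)y_n ⇒ h·k2=z(1+1/3z)y_n
  y_{n+1}/y_n = 1 + z(1+1/3z) = 1 + z + 1/3z²
  so R(z) = 1 + z + 1/3z².

Boundary: |R(x)|=1, x<0.
x=-1.09: |R|=0.3060
R=1: x+1/3x²=0 ⇒ x=−3=-3.0000; min R=1−1/(4·1/3)=0.2500>−1
Confirm numerically:
  x=-1.995: |R|=0.33168 <1
  x=-1.408: |R|=0.25282 <1
  x=-1.372: |R|=0.25546 <1
  x=-3.364: |R|=1.40817 >1
  x=-3.077: |R|=1.07898 >1
  x=-3.056: |R|=1.05705 >1
So |R|<1 on (-3.0000, 0).

(-3.0000,0); λ=-6 ⇒ h* = (3)/6 = 0.5000.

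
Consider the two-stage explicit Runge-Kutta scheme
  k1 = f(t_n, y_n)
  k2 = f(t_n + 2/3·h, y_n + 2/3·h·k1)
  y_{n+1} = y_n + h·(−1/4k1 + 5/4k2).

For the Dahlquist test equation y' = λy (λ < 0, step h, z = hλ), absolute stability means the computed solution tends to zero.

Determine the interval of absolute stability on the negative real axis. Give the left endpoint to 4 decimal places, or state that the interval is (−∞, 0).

z∈(-1.2000,0).

On y'=λy, z=hλ:
  k1=λy_n ⇒ h·k1=z·y_n;  k2=λ(1+2/3z)y_n ⇒ h·k2=z(1+2/3z)y_n
  y_{n+1}/y_n = 1 − 1/4z + 5/4z(1+2/3z) = 1 + z + 5/6z²
  R(z) = 1 + z + 5/6z².

Solve |R(x)|<1 on ℝ⁻.
x=-0.97: |R|=0.8141
R=1: x+5/6x²=0 ⇒ x=−6/5=-1.2000; min R=1−1/(4·5/6)=0.7000>−1
Confirm numerically:
  x=-1.100: |R|=0.90833 <1
  x=-0.780: |R|=0.72700 <1
  x=-0.727: |R|=0.71344 <1
  x=-0.521: |R|=0.70520 <1
  x=-1.682: |R|=1.67560 >1
  x=-1.671: |R|=1.65587 >1
Stable set (-1.2000, 0).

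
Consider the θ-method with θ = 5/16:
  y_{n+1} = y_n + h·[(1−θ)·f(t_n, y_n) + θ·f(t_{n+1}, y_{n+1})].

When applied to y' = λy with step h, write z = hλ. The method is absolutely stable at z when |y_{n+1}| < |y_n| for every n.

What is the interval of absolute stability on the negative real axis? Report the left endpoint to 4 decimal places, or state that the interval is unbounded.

z∈(-5.3333,0).

On y'=λy, z=hλ:
  y_{n+1} = y_n + z·[11/16·y_n + 5/16·y_{n+1}] ⇒ (1 − 5/16z)y_{n+1} = (1 + 11/16z)y_n
  so R(z) = (1 + 11/16z)/(1 − 5/16z).

Solve |R(x)|<1 on ℝ⁻.
x=-0.96: |R|=0.2615
R=−1: 1+11/16x = −1+5/16x ⇒ -3/8x=2 ⇒ x=2/(-3/8)=-5.3333
Confirm numerically:
  x=-5.060: |R|=0.96029 <1
  x=-2.736: |R|=0.47493 <1
  x=-2.716: |R|=0.46910 <1
  x=-5.745: |R|=1.05523 >1
  x=-5.620: |R|=1.03900 >1
Stable set (-5.3333, 0).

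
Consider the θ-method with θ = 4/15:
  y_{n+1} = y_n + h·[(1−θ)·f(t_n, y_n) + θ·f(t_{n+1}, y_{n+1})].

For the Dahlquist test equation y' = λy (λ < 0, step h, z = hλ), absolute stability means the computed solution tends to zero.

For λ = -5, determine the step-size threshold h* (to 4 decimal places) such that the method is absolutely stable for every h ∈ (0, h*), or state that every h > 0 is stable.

On y'=λy, z=hλ:
  y_{n+1} = y_n + z·[11/15·y_n + 4/15·y_{n+1}] ⇒ (1 − 4/15z)y_{n+1} = (1 + 11/15z)y_n
  ⇒ R(z) = (1 + 11/15z)/(1 − 4/15z).

Solve |R(x)|<1 on ℝ⁻.
x=-1.68: |R|=0.1602
R=−1: 1+11/15x = −1+4/15x ⇒ -7/15x=2 ⇒ x=2/(-7/15)=-4.2857
Confirm numerically:
  x=-4.084: |R|=0.95494 <1
  x=-2.623: |R|=0.54343 <1
  x=-2.167: |R|=0.37337 <1
  x=-1.953: |R|=0.28419 <1
  x=-4.872: |R|=1.11900 >1
  x=-4.483: |R|=1.04193 >1
  x=-4.326: |R|=1.00873 >1
So |R|<1 on (-4.2857, 0).

(-4.2857,0); λ=-5 ⇒ h* = (30/7)/5 = 0.8571.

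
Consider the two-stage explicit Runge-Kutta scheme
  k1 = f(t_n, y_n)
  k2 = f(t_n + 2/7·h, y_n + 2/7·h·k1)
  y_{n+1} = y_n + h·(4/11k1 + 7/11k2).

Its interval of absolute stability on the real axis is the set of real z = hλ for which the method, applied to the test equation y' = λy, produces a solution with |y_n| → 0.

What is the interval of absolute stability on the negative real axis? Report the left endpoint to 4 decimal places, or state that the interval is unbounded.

On y'=λy, z=hλ:
  k1=λy_n ⇒ h·k1=z·y_n;  k2=λ(1+2/7z)y_n ⇒ h·k2=z(1+2/7z)y_n
  y_{n+1}/y_n = 1 + 4/11z + 7/11z(1+2/7z) = 1 + z + 2/11z²
  Hence R(z) = 1 + z + 2/11z².

Solve |R(x)|<1 on ℝ⁻.
x=-1.57: |R|=0.1218
R=1: x+2/11x²=0 ⇒ x=−11/2=-5.5000; min R=1−1/(4·2/11)=-0.3750>−1
Confirm numerically:
  x=-4.393: |R|=0.11581 <1
  x=-3.546: |R|=0.25980 <1
  x=-3.393: |R|=0.29983 <1
  x=-5.935: |R|=1.46940 >1
  x=-5.832: |R|=1.35204 >1
  x=-5.740: |R|=1.25047 >1
Stable set (-5.5000, 0).

(-5.5000, 0).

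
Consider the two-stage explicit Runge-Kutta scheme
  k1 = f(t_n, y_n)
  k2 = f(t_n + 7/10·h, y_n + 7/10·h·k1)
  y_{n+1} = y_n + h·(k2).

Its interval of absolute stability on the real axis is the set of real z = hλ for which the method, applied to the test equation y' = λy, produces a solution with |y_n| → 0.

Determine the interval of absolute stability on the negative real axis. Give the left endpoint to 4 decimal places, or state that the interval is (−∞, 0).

Set f=λy, z=hλ:
  k1=λy_n ⇒ h·k1=z·y_n;  k2=λ(1+7/10z)y_n ⇒ h·k2=z(1+7/10z)y_n
  y_{n+1}/y_n = 1 + z(1+7/10z) = 1 + z + 7/10z²
  R(z) = 1 + z + 7/10z².

Solve |R(x)|<1 on ℝ⁻.
x=-0.78: |R|=0.6459
R=1: x+7/10x²=0 ⇒ x=−10/7=-1.4286; min R=1−1/(4·7/10)=0.6429>−1
Confirm numerically:
  x=-1.382: |R|=0.95495 <1
  x=-1.183: |R|=0.79664 <1
  x=-1.031: |R|=0.71307 <1
  x=-0.757: |R|=0.64413 <1
  x=-1.952: |R|=1.71521 >1
  x=-1.738: |R|=1.37645 >1
So |R|<1 on (-1.4286, 0).

(-1.4286, 0).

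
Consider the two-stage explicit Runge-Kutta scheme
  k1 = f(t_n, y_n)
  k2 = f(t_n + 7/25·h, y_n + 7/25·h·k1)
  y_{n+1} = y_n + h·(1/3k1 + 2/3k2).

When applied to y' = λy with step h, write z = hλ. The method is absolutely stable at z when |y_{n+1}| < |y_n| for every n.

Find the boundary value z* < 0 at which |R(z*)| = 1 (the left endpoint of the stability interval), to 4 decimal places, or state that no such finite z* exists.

left endpoint -5.3571.

Set f=λy, z=hλ:
  k1=λy_n ⇒ h·k1=z·y_n;  k2=λ(1+7/25z)y_n ⇒ h·k2=z(1+7/25z)y_n
  y_{n+1}/y_n = 1 + 1/3z + 2/3z(1+7/25z) = 1 + z + 14/75z²
  so R(z) = 1 + z + 14/75z².

Boundary: |R(x)|=1, x<0.
x=-0.54: |R|=0.5144
R=1: x+14/75x²=0 ⇒ x=−75/14=-5.3571; min R=1−1/(4·14/75)=-0.3393>−1
Confirm numerically:
  x=-4.288: |R|=0.14423 <1
  x=-3.733: |R|=0.13175 <1
  x=-2.700: |R|=0.33920 <1
  x=-2.678: |R|=0.33929 <1
  x=-5.727: |R|=1.39539 >1
  x=-5.551: |R|=1.20087 >1
Interval (-5.3571, 0).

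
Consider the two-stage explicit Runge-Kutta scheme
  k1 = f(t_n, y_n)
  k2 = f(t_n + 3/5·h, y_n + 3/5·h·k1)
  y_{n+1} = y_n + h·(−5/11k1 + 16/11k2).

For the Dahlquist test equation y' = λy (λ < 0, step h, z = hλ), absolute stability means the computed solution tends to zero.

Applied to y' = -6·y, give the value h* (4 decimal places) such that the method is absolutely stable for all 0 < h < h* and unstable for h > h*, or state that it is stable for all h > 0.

(-1.1458,0); λ=-6 ⇒ h* = (55/48)/6 = 0.1910.

On y'=λy, z=hλ:
  k1=λy_n ⇒ h·k1=z·y_n;  k2=λ(1+3/5z)y_n ⇒ h·k2=z(1+3/5z)y_n
  y_{n+1}/y_n = 1 − 5/11z + 16/11z(1+3/5z) = 1 + z + 48/55z²
  so R(z) = 1 + z + 48/55z².

Boundary: |R(x)|=1, x<0.
x=-0.55: |R|=0.7140
R=1: x+48/55x²=0 ⇒ x=−55/48=-1.1458; min R=1−1/(4·48/55)=0.7135>−1
Confirm numerically:
  x=-0.962: |R|=0.84566 <1
  x=-0.959: |R|=0.84363 <1
  x=-0.588: |R|=0.71374 <1
  x=-1.444: |R|=1.37576 >1
  x=-1.194: |R|=1.05019 >1
So |R|<1 on (-1.1458, 0).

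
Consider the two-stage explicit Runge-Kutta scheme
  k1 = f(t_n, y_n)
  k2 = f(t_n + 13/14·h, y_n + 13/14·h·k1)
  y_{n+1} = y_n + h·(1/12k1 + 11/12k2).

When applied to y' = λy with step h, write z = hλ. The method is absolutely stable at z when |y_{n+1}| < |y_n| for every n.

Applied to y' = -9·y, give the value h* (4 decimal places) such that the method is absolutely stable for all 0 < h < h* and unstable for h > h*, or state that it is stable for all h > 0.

Set f=λy, z=hλ:
  k1=λy_n ⇒ h·k1=z·y_n;  k2=λ(1+13/14z)y_n ⇒ h·k2=z(1+13/14z)y_n
  y_{n+1}/y_n = 1 + 1/12z + 11/12z(1+13/14z) = 1 + z + 143/168z²
  so R(z) = 1 + z + 143/168z².

Find x<0 with |R(x)|<1.
x=-0.59: |R|=0.7063
R=1: x+143/168x²=0 ⇒ x=−168/143=-1.1748; min R=1−1/(4·143/168)=0.7063>−1
Confirm numerically:
  x=-1.002: |R|=0.85260 <1
  x=-0.781: |R|=0.73819 <1
  x=-0.762: |R|=0.73224 <1
  x=-0.539: |R|=0.70829 <1
  x=-1.767: |R|=1.89066 >1
  x=-1.586: |R|=1.55508 >1
So |R|<1 on (-1.1748, 0).

(-1.1748,0); λ=-9 ⇒ h* = (168/143)/9 = 0.1305.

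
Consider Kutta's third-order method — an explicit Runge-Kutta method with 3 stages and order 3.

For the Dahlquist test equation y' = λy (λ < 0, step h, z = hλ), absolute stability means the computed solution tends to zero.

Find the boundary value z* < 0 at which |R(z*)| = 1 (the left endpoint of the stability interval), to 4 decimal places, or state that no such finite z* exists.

On y'=λy, z=hλ:
  order 3, 3-stage ⇒ R(z)=1+z+z^2/2+z^3/6
  (e.g. R(-1.51)=0.05622, |R|=0.05622)

Boundary: |R(x)|=1, x<0.
x=-1.51: |R|=0.0562
|R(-2.43)|=0.8690 |R(-2.38)|=0.7947 |R(-0.53)|=0.5856
Bisect:
  x_lo=-3.1066 |R|=2.2782  x_hi=-0.3269 |R|=0.7207
  mid=-1.71678 |R|=0.08644 →hi
  mid=-2.41171 |R|=0.84143 →hi
  mid=-2.75917 |R|=1.45360 →lo
  mid=-2.58544 |R|=1.12359 →lo
  mid=-2.49858 |R|=0.97685 →hi
  mid=-2.54201 |R|=1.04877 →lo
  mid=-2.52029 |R|=1.01245 →lo
  mid=-2.50943 |R|=0.99456 →hi
  mid=-2.51486 |R|=1.00348 →lo
  mid=-2.51215 |R|=0.99902 →hi
  ...
  [-2.51283,-2.51266] ⇒ x*=-2.5127
So |R|<1 on (-2.5127, 0).

left endpoint -2.5127.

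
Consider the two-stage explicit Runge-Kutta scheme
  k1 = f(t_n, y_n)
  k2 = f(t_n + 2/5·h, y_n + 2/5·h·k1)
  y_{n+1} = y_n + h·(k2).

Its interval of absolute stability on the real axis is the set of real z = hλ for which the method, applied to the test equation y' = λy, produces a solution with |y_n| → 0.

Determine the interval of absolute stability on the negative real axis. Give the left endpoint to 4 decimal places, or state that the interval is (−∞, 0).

(-2.5000, 0).

Set f=λy, z=hλ:
  k1=λy_n ⇒ h·k1=z·y_n;  k2=λ(1+2/5z)y_n ⇒ h·k2=z(1+2/5z)y_n
  y_{n+1}/y_n = 1 + z(1+2/5z) = 1 + z + 2/5z²
  ⇒ R(z) = 1 + z + 2/5z².

Solve |R(x)|<1 on ℝ⁻.
x=-0.85: |R|=0.4390
R=1: x+2/5x²=0 ⇒ x=−5/2=-2.5000; min R=1−1/(4·2/5)=0.3750>−1
Confirm numerically:
  x=-2.105: |R|=0.66741 <1
  x=-1.906: |R|=0.54713 <1
  x=-1.538: |R|=0.40818 <1
  x=-1.490: |R|=0.39804 <1
  x=-3.093: |R|=1.73366 >1
  x=-2.906: |R|=1.47193 >1
  x=-2.718: |R|=1.23701 >1
Stable set (-2.5000, 0).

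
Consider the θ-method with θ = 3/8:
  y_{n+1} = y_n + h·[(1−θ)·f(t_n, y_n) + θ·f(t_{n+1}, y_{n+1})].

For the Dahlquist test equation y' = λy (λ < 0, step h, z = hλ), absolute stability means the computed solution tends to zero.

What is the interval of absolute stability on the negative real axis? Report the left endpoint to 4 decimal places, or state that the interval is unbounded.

z∈(-8.0000,0).

With y'=λy (z=hλ):
  y_{n+1} = y_n + z·[5/8·y_n + 3/8·y_{n+1}] ⇒ (1 − 3/8z)y_{n+1} = (1 + 5/8z)y_n
  ⇒ R(z) = (1 + 5/8z)/(1 − 3/8z).

Need |R(x)|<1, x<0.
x=-0.77: |R|=0.4025
R=−1: 1+5/8x = −1+3/8x ⇒ -1/4x=2 ⇒ x=2/(-1/4)=-8.0000
Confirm numerically:
  x=-6.994: |R|=0.93058 <1
  x=-5.360: |R|=0.78073 <1
  x=-4.744: |R|=0.70709 <1
  x=-4.456: |R|=0.66829 <1
  x=-8.595: |R|=1.03522 >1
  x=-8.430: |R|=1.02583 >1
  x=-8.328: |R|=1.01989 >1
Interval (-8.0000, 0).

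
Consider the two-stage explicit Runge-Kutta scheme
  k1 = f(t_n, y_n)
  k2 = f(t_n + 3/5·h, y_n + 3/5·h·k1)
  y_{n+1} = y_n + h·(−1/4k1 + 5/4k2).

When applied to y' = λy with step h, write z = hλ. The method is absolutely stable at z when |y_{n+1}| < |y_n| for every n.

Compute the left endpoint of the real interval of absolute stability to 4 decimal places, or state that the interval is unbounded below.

left endpoint -1.3333.

On y'=λy, z=hλ:
  k1=λy_n ⇒ h·k1=z·y_n;  k2=λ(1+3/5z)y_n ⇒ h·k2=z(1+3/5z)y_n
  y_{n+1}/y_n = 1 − 1/4z + 5/4z(1+3/5z) = 1 + z + 3/4z²
  Hence R(z) = 1 + z + 3/4z².

Boundary: |R(x)|=1, x<0.
x=-0.72: |R|=0.6688
R=1: x+3/4x²=0 ⇒ x=−4/3=-1.3333; min R=1−1/(4·3/4)=0.6667>−1
Confirm numerically:
  x=-1.002: |R|=0.75100 <1
  x=-0.972: |R|=0.73659 <1
  x=-0.706: |R|=0.66783 <1
  x=-1.878: |R|=1.76716 >1
  x=-1.445: |R|=1.12102 >1
  x=-1.424: |R|=1.09683 >1
Stable set (-1.3333, 0).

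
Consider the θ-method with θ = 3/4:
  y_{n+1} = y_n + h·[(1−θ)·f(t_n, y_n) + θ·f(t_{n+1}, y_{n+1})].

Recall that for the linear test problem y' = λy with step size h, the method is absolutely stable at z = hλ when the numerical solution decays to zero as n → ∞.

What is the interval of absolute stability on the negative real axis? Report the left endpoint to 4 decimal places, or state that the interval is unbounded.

Set f=λy, z=hλ:
  y_{n+1} = y_n + z·[1/4·y_n + 3/4·y_{n+1}] ⇒ (1 − 3/4z)y_{n+1} = (1 + 1/4z)y_n
  ⇒ R(z) = (1 + 1/4z)/(1 − 3/4z).

Solve |R(x)|<1 on ℝ⁻.
x=-1.41: |R|=0.3147
x=-2: |R|=0.2000
x=-10: |R|=0.1765
x=-100: |R|=0.3158
θ=3/4≥1/2 ⇒ |1+1/4x|<|1−3/4x| ∀x<0 ⇒ stable on all of ℝ⁻.

unbounded; (−∞, 0).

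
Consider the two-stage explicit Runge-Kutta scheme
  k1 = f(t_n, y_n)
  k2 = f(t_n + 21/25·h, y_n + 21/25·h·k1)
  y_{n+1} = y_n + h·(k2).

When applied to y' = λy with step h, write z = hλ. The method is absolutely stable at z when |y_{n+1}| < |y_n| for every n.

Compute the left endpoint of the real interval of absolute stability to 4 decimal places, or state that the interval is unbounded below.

z* = -1.1905.

On y'=λy, z=hλ:
  k1=λy_n ⇒ h·k1=z·y_n;  k2=λ(1+21/25z)y_n ⇒ h·k2=z(1+21/25z)y_n
  y_{n+1}/y_n = 1 + z(1+21/25z) = 1 + z + 21/25z²
  ⇒ R(z) = 1 + z + 21/25z².

Solve |R(x)|<1 on ℝ⁻.
x=-1.22: |R|=1.0303
R=1: x+21/25x²=0 ⇒ x=−25/21=-1.1905; min R=1−1/(4·21/25)=0.7024>−1
Confirm numerically:
  x=-1.082: |R|=0.90141 <1
  x=-1.069: |R|=0.89092 <1
  x=-0.549: |R|=0.70418 <1
  x=-1.744: |R|=1.81089 >1
  x=-1.284: |R|=1.10087 >1
  x=-1.214: |R|=1.02399 >1
So |R|<1 on (-1.1905, 0).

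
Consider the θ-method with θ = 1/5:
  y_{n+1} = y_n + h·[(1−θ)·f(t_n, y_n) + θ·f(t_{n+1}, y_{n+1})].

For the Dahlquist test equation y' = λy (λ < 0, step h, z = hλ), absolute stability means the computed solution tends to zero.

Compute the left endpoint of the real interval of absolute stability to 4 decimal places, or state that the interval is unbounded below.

With y'=λy (z=hλ):
  y_{n+1} = y_n + z·[4/5·y_n + 1/5·y_{n+1}] ⇒ (1 − 1/5z)y_{n+1} = (1 + 4/5z)y_n
  ⇒ R(z) = (1 + 4/5z)/(1 − 1/5z).

Need |R(x)|<1, x<0.
x=-0.78: |R|=0.3253
R=−1: 1+4/5x = −1+1/5x ⇒ -3/5x=2 ⇒ x=2/(-3/5)=-3.3333
Confirm numerically:
  x=-2.945: |R|=0.85337 <1
  x=-2.826: |R|=0.80552 <1
  x=-2.440: |R|=0.63978 <1
  x=-1.395: |R|=0.09070 <1
  x=-3.728: |R|=1.13566 >1
  x=-3.664: |R|=1.11450 >1
  x=-3.632: |R|=1.10380 >1
Stable set (-3.3333, 0).

z* = -3.3333.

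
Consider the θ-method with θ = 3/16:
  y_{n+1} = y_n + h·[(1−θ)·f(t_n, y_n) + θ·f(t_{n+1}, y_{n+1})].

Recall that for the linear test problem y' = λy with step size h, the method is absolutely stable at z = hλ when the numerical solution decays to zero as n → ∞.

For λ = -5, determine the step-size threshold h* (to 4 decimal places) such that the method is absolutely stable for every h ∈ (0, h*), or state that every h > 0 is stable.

(-3.2000,0); λ=-5 ⇒ h* = (16/5)/5 = 0.6400.

With y'=λy (z=hλ):
  y_{n+1} = y_n + z·[13/16·y_n + 3/16·y_{n+1}] ⇒ (1 − 3/16z)y_{n+1} = (1 + 13/16z)y_n
  so R(z) = (1 + 13/16z)/(1 − 3/16z).

Find x<0 with |R(x)|<1.
x=-1.6: |R|=0.2308
R=−1: 1+13/16x = −1+3/16x ⇒ -5/8x=2 ⇒ x=2/(-5/8)=-3.2000
Confirm numerically:
  x=-2.551: |R|=0.72562 <1
  x=-2.414: |R|=0.66182 <1
  x=-2.229: |R|=0.57200 <1
  x=-1.287: |R|=0.03681 <1
  x=-3.647: |R|=1.16592 >1
  x=-3.505: |R|=1.11503 >1
  x=-3.351: |R|=1.05796 >1
Stable set (-3.2000, 0).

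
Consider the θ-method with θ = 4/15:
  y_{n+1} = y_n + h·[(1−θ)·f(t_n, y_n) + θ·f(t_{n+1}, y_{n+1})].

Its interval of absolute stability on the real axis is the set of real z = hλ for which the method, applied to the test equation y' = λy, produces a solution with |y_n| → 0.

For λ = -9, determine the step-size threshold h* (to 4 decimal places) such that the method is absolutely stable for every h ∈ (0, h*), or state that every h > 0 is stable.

With y'=λy (z=hλ):
  y_{n+1} = y_n + z·[11/15·y_n + 4/15·y_{n+1}] ⇒ (1 − 4/15z)y_{n+1} = (1 + 11/15z)y_n
  R(z) = (1 + 11/15z)/(1 − 4/15z).

Need |R(x)|<1, x<0.
x=-0.77: |R|=0.3612
R=−1: 1+11/15x = −1+4/15x ⇒ -7/15x=2 ⇒ x=2/(-7/15)=-4.2857
Confirm numerically:
  x=-3.582: |R|=0.83204 <1
  x=-3.210: |R|=0.72953 <1
  x=-3.043: |R|=0.67985 <1
  x=-1.794: |R|=0.21347 <1
  x=-4.655: |R|=1.07689 >1
  x=-4.377: |R|=1.01966 >1
Stable set (-4.2857, 0).

(-4.2857,0); λ=-9 ⇒ h* = (30/7)/9 = 0.4762.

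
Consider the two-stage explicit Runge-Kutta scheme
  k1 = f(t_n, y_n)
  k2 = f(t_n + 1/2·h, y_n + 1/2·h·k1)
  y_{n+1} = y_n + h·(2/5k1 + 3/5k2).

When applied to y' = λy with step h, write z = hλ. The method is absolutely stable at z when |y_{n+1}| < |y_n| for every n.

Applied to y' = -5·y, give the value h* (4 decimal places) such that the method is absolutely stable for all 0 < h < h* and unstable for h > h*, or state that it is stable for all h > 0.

(-3.3333,0); λ=-5 ⇒ h* = (10/3)/5 = 0.6667.

With y'=λy (z=hλ):
  k1=λy_n ⇒ h·k1=z·y_n;  k2=λ(1+1/2z)y_n ⇒ h·k2=z(1+1/2z)y_n
  y_{n+1}/y_n = 1 + 2/5z + 3/5z(1+1/2z) = 1 + z + 3/10z²
  Hence R(z) = 1 + z + 3/10z².

Need |R(x)|<1, x<0.
x=-0.65: |R|=0.4768
R=1: x+3/10x²=0 ⇒ x=−10/3=-3.3333; min R=1−1/(4·3/10)=0.1667>−1
Confirm numerically:
  x=-3.057: |R|=0.74657 <1
  x=-2.949: |R|=0.65998 <1
  x=-2.171: |R|=0.24297 <1
  x=-3.854: |R|=1.60199 >1
  x=-3.714: |R|=1.42414 >1
  x=-3.388: |R|=1.05556 >1
So |R|<1 on (-3.3333, 0).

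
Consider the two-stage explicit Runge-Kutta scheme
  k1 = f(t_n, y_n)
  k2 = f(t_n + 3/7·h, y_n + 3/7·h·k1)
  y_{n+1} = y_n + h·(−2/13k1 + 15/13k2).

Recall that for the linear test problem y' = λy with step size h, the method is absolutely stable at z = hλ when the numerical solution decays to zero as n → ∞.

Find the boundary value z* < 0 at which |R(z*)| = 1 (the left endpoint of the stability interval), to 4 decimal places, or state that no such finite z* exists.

z* = -2.0222.

Set f=λy, z=hλ:
  k1=λy_n ⇒ h·k1=z·y_n;  k2=λ(1+3/7z)y_n ⇒ h·k2=z(1+3/7z)y_n
  y_{n+1}/y_n = 1 − 2/13z + 15/13z(1+3/7z) = 1 + z + 45/91z²
  R(z) = 1 + z + 45/91z².

Solve |R(x)|<1 on ℝ⁻.
x=-0.57: |R|=0.5907
R=1: x+45/91x²=0 ⇒ x=−91/45=-2.0222; min R=1−1/(4·45/91)=0.4944>−1
Confirm numerically:
  x=-1.738: |R|=0.75573 <1
  x=-1.671: |R|=0.70978 <1
  x=-1.574: |R|=0.65113 <1
  x=-0.832: |R|=0.51031 <1
  x=-2.384: |R|=1.42650 >1
  x=-2.051: |R|=1.02919 >1
So |R|<1 on (-2.0222, 0).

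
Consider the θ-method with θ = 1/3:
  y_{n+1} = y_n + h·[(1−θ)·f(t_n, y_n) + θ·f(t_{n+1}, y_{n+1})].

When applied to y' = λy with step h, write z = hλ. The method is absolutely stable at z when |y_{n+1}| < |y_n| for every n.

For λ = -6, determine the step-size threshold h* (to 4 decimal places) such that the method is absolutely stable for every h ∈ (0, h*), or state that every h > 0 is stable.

(-6.0000,0); λ=-6 ⇒ h* = (6)/6 = 1.0000.

Set f=λy, z=hλ:
  y_{n+1} = y_n + z·[2/3·y_n + 1/3·y_{n+1}] ⇒ (1 − 1/3z)y_{n+1} = (1 + 2/3z)y_n
  ⇒ R(z) = (1 + 2/3z)/(1 − 1/3z).

Boundary: |R(x)|=1, x<0.
x=-0.43: |R|=0.6239
R=−1: 1+2/3x = −1+1/3x ⇒ -1/3x=2 ⇒ x=2/(-1/3)=-6.0000
Confirm numerically:
  x=-4.492: |R|=0.79872 <1
  x=-4.420: |R|=0.78706 <1
  x=-4.418: |R|=0.78673 <1
  x=-4.362: |R|=0.77751 <1
  x=-6.402: |R|=1.04276 >1
  x=-6.283: |R|=1.03049 >1
So |R|<1 on (-6.0000, 0).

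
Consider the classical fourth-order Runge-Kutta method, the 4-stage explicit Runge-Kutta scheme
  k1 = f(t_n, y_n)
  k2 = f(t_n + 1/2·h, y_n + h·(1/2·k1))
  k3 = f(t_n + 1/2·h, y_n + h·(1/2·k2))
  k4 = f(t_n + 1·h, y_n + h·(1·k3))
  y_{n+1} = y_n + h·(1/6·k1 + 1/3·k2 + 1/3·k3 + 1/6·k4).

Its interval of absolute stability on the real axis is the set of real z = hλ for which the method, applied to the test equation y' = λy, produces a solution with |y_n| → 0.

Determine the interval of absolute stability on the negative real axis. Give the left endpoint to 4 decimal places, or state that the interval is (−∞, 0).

z∈(-2.7853,0).

Set f=λy, z=hλ:
  order 4, 4-stage ⇒ R(z)=1+z+z^2/2+z^3/6+z^4/24
  (e.g. R(-0.81)=0.44741, |R|=0.44741)

Solve |R(x)|<1 on ℝ⁻.
x=-0.81: |R|=0.4474
|R(-2.75)|=0.9481 |R(-2.34)|=0.5116 |R(-1.25)|=0.3075
Bisect:
  x_lo=-3.1869 |R|=1.7948  x_hi=-0.2607 |R|=0.7705
  mid=-1.72382 |R|=0.27614 →hi
  mid=-2.45538 |R|=0.60634 →hi
  mid=-2.82116 |R|=1.05544 →lo
  mid=-2.63827 |R|=0.80004 →hi
  mid=-2.72972 |R|=0.91939 →hi
  mid=-2.77544 |R|=0.98525 →hi
  mid=-2.79830 |R|=1.01979 →lo
  mid=-2.78687 |R|=1.00238 →lo
  mid=-2.78116 |R|=0.99378 →hi
  ...
  [-2.78544,-2.78526] ⇒ x*=-2.7853
So |R|<1 on (-2.7853, 0).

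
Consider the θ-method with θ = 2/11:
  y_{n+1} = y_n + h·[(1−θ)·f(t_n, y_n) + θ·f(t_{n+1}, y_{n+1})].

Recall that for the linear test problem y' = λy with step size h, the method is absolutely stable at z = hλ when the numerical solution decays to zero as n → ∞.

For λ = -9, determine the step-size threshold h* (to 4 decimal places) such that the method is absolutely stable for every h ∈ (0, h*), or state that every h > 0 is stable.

Set f=λy, z=hλ:
  y_{n+1} = y_n + z·[9/11·y_n + 2/11·y_{n+1}] ⇒ (1 − 2/11z)y_{n+1} = (1 + 9/11z)y_n
  ⇒ R(z) = (1 + 9/11z)/(1 − 2/11z).

Solve |R(x)|<1 on ℝ⁻.
x=-0.82: |R|=0.2864
R=−1: 1+9/11x = −1+2/11x ⇒ -7/11x=2 ⇒ x=2/(-7/11)=-3.1429
Confirm numerically:
  x=-1.905: |R|=0.41492 <1
  x=-1.887: |R|=0.40497 <1
  x=-1.587: |R|=0.23162 <1
  x=-1.537: |R|=0.20129 <1
  x=-3.639: |R|=1.19001 >1
  x=-3.293: |R|=1.05976 >1
Stable set (-3.1429, 0).

(-3.1429,0); λ=-9 ⇒ h* = (22/7)/9 = 0.3492.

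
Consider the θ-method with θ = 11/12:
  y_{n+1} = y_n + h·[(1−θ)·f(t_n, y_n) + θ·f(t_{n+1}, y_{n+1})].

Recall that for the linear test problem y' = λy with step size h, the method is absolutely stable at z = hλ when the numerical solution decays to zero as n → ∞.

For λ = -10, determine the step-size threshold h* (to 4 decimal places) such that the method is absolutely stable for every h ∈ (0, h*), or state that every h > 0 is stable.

With y'=λy (z=hλ):
  y_{n+1} = y_n + z·[1/12·y_n + 11/12·y_{n+1}] ⇒ (1 − 11/12z)y_{n+1} = (1 + 1/12z)y_n
  so R(z) = (1 + 1/12z)/(1 − 11/12z).

Boundary: |R(x)|=1, x<0.
x=-1.03: |R|=0.4702
x=-2: |R|=0.2941
x=-10: |R|=0.0164
x=-100: |R|=0.0791
θ=11/12≥1/2 ⇒ |1+1/12x|<|1−11/12x| ∀x<0 ⇒ unbounded interval.

unbounded; (−∞, 0). Any h>0 works for λ=-10.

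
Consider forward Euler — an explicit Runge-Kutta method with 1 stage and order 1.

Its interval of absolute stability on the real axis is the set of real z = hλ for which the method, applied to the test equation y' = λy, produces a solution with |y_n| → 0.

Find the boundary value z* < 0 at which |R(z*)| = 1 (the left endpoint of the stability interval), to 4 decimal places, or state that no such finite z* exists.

z* = -2.0000.

Test eqn y'=λy, z=hλ:
  order 1, 1-stage ⇒ R(z)=1+z
  (e.g. R(-0.67)=0.33000, |R|=0.33000)

Boundary: |R(x)|=1, x<0.
x=-0.67: |R|=0.3300
|R(-2.17)|=1.1700 |R(-0.96)|=0.0400 |R(-0.66)|=0.3400
Bisect:
  x_lo=-2.7785 |R|=1.7785  x_hi=-0.3727 |R|=0.6273
  mid=-1.57562 |R|=0.57562 →hi
  mid=-2.17708 |R|=1.17708 →lo
  mid=-1.87635 |R|=0.87635 →hi
  mid=-2.02672 |R|=1.02672 →lo
  mid=-1.95153 |R|=0.95153 →hi
  mid=-1.98912 |R|=0.98912 →hi
  mid=-2.00792 |R|=1.00792 →lo
  mid=-1.99852 |R|=0.99852 →hi
  ...
  [-2.00014,-1.99999] ⇒ x*=-2.0000
Stable set (-2.0000, 0).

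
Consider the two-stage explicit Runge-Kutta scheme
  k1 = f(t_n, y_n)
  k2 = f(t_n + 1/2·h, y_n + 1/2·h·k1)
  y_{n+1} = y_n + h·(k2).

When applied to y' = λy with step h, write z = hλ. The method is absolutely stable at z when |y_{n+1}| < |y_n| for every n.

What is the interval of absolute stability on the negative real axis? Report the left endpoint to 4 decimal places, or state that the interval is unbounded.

z∈(-2.0000,0).

On y'=λy, z=hλ:
  k1=λy_n ⇒ h·k1=z·y_n;  k2=λ(1+1/2z)y_n ⇒ h·k2=z(1+1/2z)y_n
  y_{n+1}/y_n = 1 + z(1+1/2z) = 1 + z + 1/2z²
  so R(z) = 1 + z + 1/2z².

Find x<0 with |R(x)|<1.
x=-0.69: |R|=0.5481
R=1: x+1/2x²=0 ⇒ x=−2=-2.0000; min R=1−1/(4·1/2)=0.5000>−1
Confirm numerically:
  x=-1.151: |R|=0.51140 <1
  x=-0.911: |R|=0.50396 <1
  x=-0.855: |R|=0.51051 <1
  x=-0.832: |R|=0.51411 <1
  x=-2.512: |R|=1.64307 >1
  x=-2.084: |R|=1.08753 >1
Interval (-2.0000, 0).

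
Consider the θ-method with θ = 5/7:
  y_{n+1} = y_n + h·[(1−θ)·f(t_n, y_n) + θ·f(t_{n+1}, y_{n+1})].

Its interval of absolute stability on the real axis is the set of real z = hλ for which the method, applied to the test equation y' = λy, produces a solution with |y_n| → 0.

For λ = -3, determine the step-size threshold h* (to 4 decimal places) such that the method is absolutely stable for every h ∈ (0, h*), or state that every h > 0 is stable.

interval (−∞, 0). Any h>0 works for λ=-3.

On y'=λy, z=hλ:
  y_{n+1} = y_n + z·[2/7·y_n + 5/7·y_{n+1}] ⇒ (1 − 5/7z)y_{n+1} = (1 + 2/7z)y_n
  Hence R(z) = (1 + 2/7z)/(1 − 5/7z).

Find x<0 with |R(x)|<1.
x=-0.96: |R|=0.4305
x=-2: |R|=0.1765
x=-10: |R|=0.2281
x=-100: |R|=0.3807
θ=5/7≥1/2 ⇒ |1+2/7x|<|1−5/7x| ∀x<0 ⇒ unbounded interval.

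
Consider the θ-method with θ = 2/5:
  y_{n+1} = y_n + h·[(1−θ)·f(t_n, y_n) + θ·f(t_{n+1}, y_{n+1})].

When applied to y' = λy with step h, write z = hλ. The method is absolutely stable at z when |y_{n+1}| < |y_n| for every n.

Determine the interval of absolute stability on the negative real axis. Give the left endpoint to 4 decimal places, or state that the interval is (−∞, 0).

Test eqn y'=λy, z=hλ:
  y_{n+1} = y_n + z·[3/5·y_n + 2/5·y_{n+1}] ⇒ (1 − 2/5z)y_{n+1} = (1 + 3/5z)y_n
  R(z) = (1 + 3/5z)/(1 − 2/5z).

Need |R(x)|<1, x<0.
x=-1.44: |R|=0.0863
R=−1: 1+3/5x = −1+2/5x ⇒ -1/5x=2 ⇒ x=2/(-1/5)=-10.0000
Confirm numerically:
  x=-8.975: |R|=0.95534 <1
  x=-7.324: |R|=0.86380 <1
  x=-7.055: |R|=0.84589 <1
  x=-5.757: |R|=0.74307 <1
  x=-10.459: |R|=1.01771 >1
  x=-10.270: |R|=1.01057 >1
  x=-10.075: |R|=1.00298 >1
So |R|<1 on (-10.0000, 0).

(-10.0000, 0).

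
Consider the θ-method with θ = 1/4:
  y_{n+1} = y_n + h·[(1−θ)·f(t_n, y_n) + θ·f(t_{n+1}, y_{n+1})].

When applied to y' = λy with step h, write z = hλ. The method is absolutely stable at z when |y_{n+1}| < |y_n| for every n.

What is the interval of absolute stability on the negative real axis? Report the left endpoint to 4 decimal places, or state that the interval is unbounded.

Set f=λy, z=hλ:
  y_{n+1} = y_n + z·[3/4·y_n + 1/4·y_{n+1}] ⇒ (1 − 1/4z)y_{n+1} = (1 + 3/4z)y_n
  so R(z) = (1 + 3/4z)/(1 − 1/4z).

Solve |R(x)|<1 on ℝ⁻.
x=-0.63: |R|=0.4557
R=−1: 1+3/4x = −1+1/4x ⇒ -1/2x=2 ⇒ x=2/(-1/2)=-4.0000
Confirm numerically:
  x=-3.675: |R|=0.91531 <1
  x=-2.171: |R|=0.40723 <1
  x=-2.070: |R|=0.36409 <1
  x=-4.494: |R|=1.11632 >1
  x=-4.237: |R|=1.05755 >1
  x=-4.146: |R|=1.03585 >1
Interval (-4.0000, 0).

z∈(-4.0000,0).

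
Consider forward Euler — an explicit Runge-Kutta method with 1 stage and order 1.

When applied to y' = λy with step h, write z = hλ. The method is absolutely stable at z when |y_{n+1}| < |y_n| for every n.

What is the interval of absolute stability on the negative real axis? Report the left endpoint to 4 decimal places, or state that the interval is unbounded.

(-2.0000, 0).

Set f=λy, z=hλ:
  order 1, 1-stage ⇒ R(z)=1+z
  (e.g. R(-1.63)=-0.63000, |R|=0.63000)

Find x<0 with |R(x)|<1.
x=-1.63: |R|=0.6300
|R(-1.6)|=0.6000 |R(-1.2)|=0.2000 |R(-0.83)|=0.1700
Bisect:
  x_lo=-2.8289 |R|=1.8289  x_hi=-0.1505 |R|=0.8495
  mid=-1.48969 |R|=0.48969 →hi
  mid=-2.15929 |R|=1.15929 →lo
  mid=-1.82449 |R|=0.82449 →hi
  mid=-1.99189 |R|=0.99189 →hi
  mid=-2.07559 |R|=1.07559 →lo
  mid=-2.03374 |R|=1.03374 →lo
  mid=-2.01281 |R|=1.01281 →lo
  ...
  [-2.00006,-1.99990] ⇒ x*=-2.0000
Interval (-2.0000, 0).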